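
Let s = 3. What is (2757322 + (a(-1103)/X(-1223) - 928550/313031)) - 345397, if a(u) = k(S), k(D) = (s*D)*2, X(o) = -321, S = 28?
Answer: 80785663645639/33494317 ≈ 2.4119e+6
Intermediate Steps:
k(D) = 6*D (k(D) = (3*D)*2 = 6*D)
a(u) = 168 (a(u) = 6*28 = 168)
(2757322 + (a(-1103)/X(-1223) - 928550/313031)) - 345397 = (2757322 + (168/(-321) - 928550/313031)) - 345397 = (2757322 + (168*(-1/321) - 928550*1/313031)) - 345397 = (2757322 + (-56/107 - 928550/313031)) - 345397 = (2757322 - 116884586/33494317) - 345397 = 92354500254488/33494317 - 345397 = 80785663645639/33494317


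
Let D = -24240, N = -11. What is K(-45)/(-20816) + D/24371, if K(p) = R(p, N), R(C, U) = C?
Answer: -503483145/507306736 ≈ -0.99246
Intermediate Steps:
K(p) = p
K(-45)/(-20816) + D/24371 = -45/(-20816) - 24240/24371 = -45*(-1/20816) - 24240*1/24371 = 45/20816 - 24240/24371 = -503483145/507306736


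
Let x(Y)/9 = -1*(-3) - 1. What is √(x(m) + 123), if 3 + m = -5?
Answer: √141 ≈ 11.874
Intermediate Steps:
m = -8 (m = -3 - 5 = -8)
x(Y) = 18 (x(Y) = 9*(-1*(-3) - 1) = 9*(3 - 1) = 9*2 = 18)
√(x(m) + 123) = √(18 + 123) = √141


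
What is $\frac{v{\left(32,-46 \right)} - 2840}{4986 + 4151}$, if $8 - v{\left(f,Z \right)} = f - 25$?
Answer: $- \frac{2839}{9137} \approx -0.31071$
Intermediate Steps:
$v{\left(f,Z \right)} = 33 - f$ ($v{\left(f,Z \right)} = 8 - \left(f - 25\right) = 8 - \left(-25 + f\right) = 33 - f$)
$\frac{v{\left(32,-46 \right)} - 2840}{4986 + 4151} = \frac{\left(33 - 32\right) - 2840}{4986 + 4151} = \frac{\left(33 - 32\right) - 2840}{9137} = \left(1 - 2840\right) \frac{1}{9137} = \left(-2839\right) \frac{1}{9137} = - \frac{2839}{9137}$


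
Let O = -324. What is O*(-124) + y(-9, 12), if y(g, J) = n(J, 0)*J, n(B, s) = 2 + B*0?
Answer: 40200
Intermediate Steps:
n(B, s) = 2 (n(B, s) = 2 + 0 = 2)
y(g, J) = 2*J
O*(-124) + y(-9, 12) = -324*(-124) + 2*12 = 40176 + 24 = 40200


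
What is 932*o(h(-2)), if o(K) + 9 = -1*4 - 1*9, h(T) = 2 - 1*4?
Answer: -20504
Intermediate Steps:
h(T) = -2 (h(T) = 2 - 4 = -2)
o(K) = -22 (o(K) = -9 + (-1*4 - 1*9) = -9 + (-4 - 9) = -9 - 13 = -22)
932*o(h(-2)) = 932*(-22) = -20504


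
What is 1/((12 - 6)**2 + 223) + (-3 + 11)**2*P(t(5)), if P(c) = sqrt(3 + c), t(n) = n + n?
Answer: 1/259 + 64*sqrt(13) ≈ 230.76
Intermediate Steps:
t(n) = 2*n
1/((12 - 6)**2 + 223) + (-3 + 11)**2*P(t(5)) = 1/((12 - 6)**2 + 223) + (-3 + 11)**2*sqrt(3 + 2*5) = 1/(6**2 + 223) + 8**2*sqrt(3 + 10) = 1/(36 + 223) + 64*sqrt(13) = 1/259 + 64*sqrt(13)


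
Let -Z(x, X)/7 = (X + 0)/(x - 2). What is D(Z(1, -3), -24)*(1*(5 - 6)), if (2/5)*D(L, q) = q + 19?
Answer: 25/2 ≈ 12.500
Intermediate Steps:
Z(x, X) = -7*X/(-2 + x) (Z(x, X) = -7*(X + 0)/(x - 2) = -7*X/(-2 + x))
D(L, q) = 95/2 + 5*q/2 (D(L, q) = 5*(q + 19)/2 = 5*(19 + q)/2 = 95/2 + 5*q/2)
D(Z(1, -3), -24)*(1*(5 - 6)) = (95/2 + (5/2)*(-24))*(1*(5 - 6)) = (95/2 - 60)*(1*(-1)) = -25/2*(-1) = 25/2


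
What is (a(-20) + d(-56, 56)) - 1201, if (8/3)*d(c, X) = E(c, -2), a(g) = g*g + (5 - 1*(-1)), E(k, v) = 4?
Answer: -1587/2 ≈ -793.50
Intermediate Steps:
a(g) = 6 + g² (a(g) = g² + (5 + 1) = g² + 6 = 6 + g²)
d(c, X) = 3/2 (d(c, X) = (3/8)*4 = 3/2)
(a(-20) + d(-56, 56)) - 1201 = ((6 + (-20)²) + 3/2) - 1201 = ((6 + 400) + 3/2) - 1201 = (406 + 3/2) - 1201 = 815/2 - 1201 = -1587/2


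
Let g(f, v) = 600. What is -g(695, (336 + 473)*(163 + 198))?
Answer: -600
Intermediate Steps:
-g(695, (336 + 473)*(163 + 198)) = -1*600 = -600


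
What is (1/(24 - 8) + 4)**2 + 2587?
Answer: 666497/256 ≈ 2603.5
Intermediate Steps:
(1/(24 - 8) + 4)**2 + 2587 = (1/16 + 4)**2 + 2587 = (65/16)**2 + 2587 = 4225/256 + 2587 = 666497/256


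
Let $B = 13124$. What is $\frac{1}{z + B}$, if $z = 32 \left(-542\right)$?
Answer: $- \frac{1}{4220} \approx -0.00023697$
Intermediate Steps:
$z = -17344$
$\frac{1}{z + B} = \frac{1}{-17344 + 13124} = \frac{1}{-4220} = - \frac{1}{4220}$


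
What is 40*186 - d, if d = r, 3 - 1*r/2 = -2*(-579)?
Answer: 9750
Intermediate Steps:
r = -2310 (r = 6 - (-4)*(-579) = 6 - 2*1158 = 6 - 2316 = -2310)
d = -2310
40*186 - d = 40*186 - 1*(-2310) = 7440 + 2310 = 9750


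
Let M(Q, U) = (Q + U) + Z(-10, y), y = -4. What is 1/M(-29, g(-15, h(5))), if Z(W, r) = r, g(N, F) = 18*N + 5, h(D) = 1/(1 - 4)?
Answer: -1/298 ≈ -0.0033557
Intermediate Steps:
h(D) = -⅓ (h(D) = 1/(-3) = -⅓)
g(N, F) = 5 + 18*N
M(Q, U) = -4 + Q + U (M(Q, U) = (Q + U) - 4 = -4 + Q + U)
1/M(-29, g(-15, h(5))) = 1/(-4 - 29 + (5 + 18*(-15))) = 1/(-4 - 29 + (5 - 270)) = 1/(-4 - 29 - 265) = 1/(-298) = -1/298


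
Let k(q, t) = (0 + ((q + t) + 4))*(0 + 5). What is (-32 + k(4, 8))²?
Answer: 2304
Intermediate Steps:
k(q, t) = 20 + 5*q + 5*t (k(q, t) = (0 + (4 + q + t))*5 = (4 + q + t)*5 = 20 + 5*q + 5*t)
(-32 + k(4, 8))² = (-32 + (20 + 5*4 + 5*8))² = (-32 + (20 + 20 + 40))² = (-32 + 80)² = 48² = 2304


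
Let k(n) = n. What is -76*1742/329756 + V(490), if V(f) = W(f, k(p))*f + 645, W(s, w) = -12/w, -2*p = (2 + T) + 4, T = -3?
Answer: 376300937/82439 ≈ 4564.6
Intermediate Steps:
p = -3/2 (p = -((2 - 3) + 4)/2 = -(-1 + 4)/2 = -1/2*3 = -3/2 ≈ -1.5000)
V(f) = 645 + 8*f (V(f) = (-12/(-3/2))*f + 645 = (-12*(-2/3))*f + 645 = 8*f + 645 = 645 + 8*f)
-76*1742/329756 + V(490) = -76*1742/329756 + (645 + 8*490) = -132392*1/329756 + (645 + 3920) = -33098/82439 + 4565 = 376300937/82439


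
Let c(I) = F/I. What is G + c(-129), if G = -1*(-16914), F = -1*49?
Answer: 2181955/129 ≈ 16914.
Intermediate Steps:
F = -49
G = 16914
c(I) = -49/I
G + c(-129) = 16914 - 49/(-129) = 16914 - 49*(-1/129) = 16914 + 49/129 = 2181955/129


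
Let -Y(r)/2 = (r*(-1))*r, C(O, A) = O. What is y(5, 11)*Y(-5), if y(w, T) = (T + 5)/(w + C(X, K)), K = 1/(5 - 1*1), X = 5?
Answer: 80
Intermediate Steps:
K = 1/4 (K = 1/(5 - 1) = 1/4 ≈ 0.25000)
y(w, T) = (5 + T)/(5 + w) (y(w, T) = (T + 5)/(w + 5) = (5 + T)/(5 + w))
Y(r) = 2*r**2 (Y(r) = -2*r*(-1)*r = -2*(-r)*r = -(-2)*r**2 = 2*r**2)
y(5, 11)*Y(-5) = ((5 + 11)/(5 + 5))*(2*(-5)**2) = (16/10)*(2*25) = ((1/10)*16)*50 = (8/5)*50 = 80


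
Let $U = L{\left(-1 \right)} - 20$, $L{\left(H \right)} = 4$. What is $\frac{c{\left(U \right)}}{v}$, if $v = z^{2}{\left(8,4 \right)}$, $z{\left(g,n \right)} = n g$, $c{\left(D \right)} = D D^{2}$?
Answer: $-4$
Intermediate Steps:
$U = -16$ ($U = 4 - 20 = -16$)
$c{\left(D \right)} = D^{3}$
$z{\left(g,n \right)} = g n$
$v = 1024$ ($v = \left(8 \cdot 4\right)^{2} = 32^{2} = 1024$)
$\frac{c{\left(U \right)}}{v} = \frac{\left(-16\right)^{3}}{1024} = \left(-4096\right) \frac{1}{1024} = -4$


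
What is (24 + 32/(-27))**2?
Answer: 379456/729 ≈ 520.52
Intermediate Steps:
(24 + 32/(-27))**2 = (24 + 32*(-1/27))**2 = (24 - 32/27)**2 = (616/27)**2 = 379456/729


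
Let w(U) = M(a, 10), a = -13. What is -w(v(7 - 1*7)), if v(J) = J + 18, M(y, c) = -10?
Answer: 10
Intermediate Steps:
v(J) = 18 + J
w(U) = -10
-w(v(7 - 1*7)) = -1*(-10) = 10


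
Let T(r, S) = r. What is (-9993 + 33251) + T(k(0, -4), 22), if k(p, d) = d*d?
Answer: 23274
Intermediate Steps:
k(p, d) = d²
(-9993 + 33251) + T(k(0, -4), 22) = (-9993 + 33251) + (-4)² = 23258 + 16 = 23274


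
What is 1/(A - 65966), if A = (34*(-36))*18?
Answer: -1/87998 ≈ -1.1364e-5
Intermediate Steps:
A = -22032 (A = -1224*18 = -22032)
1/(A - 65966) = 1/(-22032 - 65966) = 1/(-87998) = -1/87998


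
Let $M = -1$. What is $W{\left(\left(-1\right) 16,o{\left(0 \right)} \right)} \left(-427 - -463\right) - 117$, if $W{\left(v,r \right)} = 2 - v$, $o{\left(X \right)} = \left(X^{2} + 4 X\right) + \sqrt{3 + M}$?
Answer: $531$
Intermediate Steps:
$o{\left(X \right)} = \sqrt{2} + X^{2} + 4 X$ ($o{\left(X \right)} = \left(X^{2} + 4 X\right) + \sqrt{3 - 1} = \left(X^{2} + 4 X\right) + \sqrt{2} = \sqrt{2} + X^{2} + 4 X$)
$W{\left(\left(-1\right) 16,o{\left(0 \right)} \right)} \left(-427 - -463\right) - 117 = \left(2 - \left(-1\right) 16\right) \left(-427 - -463\right) - 117 = \left(2 - -16\right) \left(-427 + 463\right) - 117 = \left(2 + 16\right) 36 - 117 = 18 \cdot 36 - 117 = 648 - 117 = 531$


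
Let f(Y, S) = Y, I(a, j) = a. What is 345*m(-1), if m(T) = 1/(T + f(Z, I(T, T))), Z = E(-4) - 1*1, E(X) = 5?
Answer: 115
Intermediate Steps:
Z = 4 (Z = 5 - 1*1 = 5 - 1 = 4)
m(T) = 1/(4 + T) (m(T) = 1/(T + 4) = 1/(4 + T))
345*m(-1) = 345/(4 - 1) = 345/3 = 345*(1/3) = 115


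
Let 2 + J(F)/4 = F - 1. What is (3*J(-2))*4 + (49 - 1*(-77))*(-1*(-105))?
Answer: 12990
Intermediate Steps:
J(F) = -12 + 4*F (J(F) = -8 + 4*(F - 1) = -8 + 4*(-1 + F) = -8 + (-4 + 4*F) = -12 + 4*F)
(3*J(-2))*4 + (49 - 1*(-77))*(-1*(-105)) = (3*(-12 + 4*(-2)))*4 + (49 - 1*(-77))*(-1*(-105)) = (3*(-12 - 8))*4 + (49 + 77)*105 = (3*(-20))*4 + 126*105 = -60*4 + 13230 = -240 + 13230 = 12990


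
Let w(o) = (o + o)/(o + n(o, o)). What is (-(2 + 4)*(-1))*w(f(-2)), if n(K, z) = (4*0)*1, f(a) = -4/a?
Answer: 12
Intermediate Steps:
n(K, z) = 0 (n(K, z) = 0*1 = 0)
w(o) = 2 (w(o) = (o + o)/(o + 0) = (2*o)/o = 2)
(-(2 + 4)*(-1))*w(f(-2)) = -(2 + 4)*(-1)*2 = -6*(-1)*2 = -1*(-6)*2 = 6*2 = 12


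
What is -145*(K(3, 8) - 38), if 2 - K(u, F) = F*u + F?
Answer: 9860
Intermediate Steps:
K(u, F) = 2 - F - F*u (K(u, F) = 2 - (F*u + F) = 2 - (F + F*u) = 2 + (-F - F*u) = 2 - F - F*u)
-145*(K(3, 8) - 38) = -145*((2 - 1*8 - 1*8*3) - 38) = -145*((2 - 8 - 24) - 38) = -145*(-30 - 38) = -145*(-68) = 9860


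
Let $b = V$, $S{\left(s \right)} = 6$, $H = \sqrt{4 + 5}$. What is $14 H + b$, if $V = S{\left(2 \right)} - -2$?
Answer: $50$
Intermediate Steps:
$H = 3$ ($H = \sqrt{9} = 3$)
$V = 8$ ($V = 6 - -2 = 6 + 2 = 8$)
$b = 8$
$14 H + b = 14 \cdot 3 + 8 = 42 + 8 = 50$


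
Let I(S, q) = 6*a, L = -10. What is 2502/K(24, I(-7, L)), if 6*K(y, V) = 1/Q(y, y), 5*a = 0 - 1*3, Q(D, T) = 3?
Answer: 45036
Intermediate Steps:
a = -⅗ (a = (0 - 1*3)/5 = (0 - 3)/5 = (⅕)*(-3) = -⅗ ≈ -0.60000)
I(S, q) = -18/5 (I(S, q) = 6*(-⅗) = -18/5)
K(y, V) = 1/18 (K(y, V) = (⅙)/3 = (⅙)*(⅓) = 1/18)
2502/K(24, I(-7, L)) = 2502/(1/18) = 2502*18 = 45036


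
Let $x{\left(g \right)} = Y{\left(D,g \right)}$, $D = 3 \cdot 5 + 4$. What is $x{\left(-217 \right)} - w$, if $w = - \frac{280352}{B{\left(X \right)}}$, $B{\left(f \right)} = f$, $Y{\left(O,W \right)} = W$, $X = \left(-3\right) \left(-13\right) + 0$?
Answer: $\frac{271889}{39} \approx 6971.5$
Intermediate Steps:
$D = 19$ ($D = 15 + 4 = 19$)
$X = 39$ ($X = 39 + 0 = 39$)
$x{\left(g \right)} = g$
$w = - \frac{280352}{39} \approx -7188.5$
$x{\left(-217 \right)} - w = -217 - - \frac{280352}{39} = -217 + \frac{280352}{39} = \frac{271889}{39}$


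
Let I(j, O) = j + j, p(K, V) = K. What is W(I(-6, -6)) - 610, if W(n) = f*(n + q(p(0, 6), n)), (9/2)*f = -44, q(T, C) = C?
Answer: -1126/3 ≈ -375.33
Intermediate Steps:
I(j, O) = 2*j
f = -88/9 (f = (2/9)*(-44) = -88/9 ≈ -9.7778)
W(n) = -176*n/9 (W(n) = -88*(n + n)/9 = -176*n/9)
W(I(-6, -6)) - 610 = -352*(-6)/9 - 610 = -176/9*(-12) - 610 = 704/3 - 610 = -1126/3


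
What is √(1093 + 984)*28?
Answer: 28*√2077 ≈ 1276.1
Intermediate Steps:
√(1093 + 984)*28 = √2077*28 = 28*√2077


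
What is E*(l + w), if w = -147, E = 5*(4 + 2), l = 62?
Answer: -2550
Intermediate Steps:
E = 30 (E = 5*6 = 30)
E*(l + w) = 30*(62 - 147) = 30*(-85) = -2550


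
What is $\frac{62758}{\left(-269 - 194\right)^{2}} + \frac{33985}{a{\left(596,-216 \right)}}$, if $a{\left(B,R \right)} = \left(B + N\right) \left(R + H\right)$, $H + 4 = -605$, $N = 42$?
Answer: $\frac{5149468567}{22566624630} \approx 0.22819$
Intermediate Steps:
$H = -609$ ($H = -4 - 605 = -609$)
$a{\left(B,R \right)} = \left(-609 + R\right) \left(42 + B\right)$ ($a{\left(B,R \right)} = \left(B + 42\right) \left(R - 609\right) = \left(42 + B\right) \left(-609 + R\right) = \left(-609 + R\right) \left(42 + B\right)$)
$\frac{62758}{\left(-269 - 194\right)^{2}} + \frac{33985}{a{\left(596,-216 \right)}} = \frac{62758}{\left(-269 - 194\right)^{2}} + \frac{33985}{-25578 - 362964 + 42 \left(-216\right) + 596 \left(-216\right)} = \frac{62758}{\left(-463\right)^{2}} + \frac{33985}{-25578 - 362964 - 9072 - 128736} = \frac{62758}{214369} + \frac{33985}{-526350} = 62758 \cdot \frac{1}{214369} + 33985 \left(- \frac{1}{526350}\right) = \frac{62758}{214369} - \frac{6797}{105270} = \frac{5149468567}{22566624630}$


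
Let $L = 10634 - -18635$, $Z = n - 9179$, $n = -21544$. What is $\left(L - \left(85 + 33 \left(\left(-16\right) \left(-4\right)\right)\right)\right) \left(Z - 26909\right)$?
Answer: $-1560213504$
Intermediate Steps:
$Z = -30723$ ($Z = -21544 - 9179 = -30723$)
$L = 29269$ ($L = 10634 + 18635 = 29269$)
$\left(L - \left(85 + 33 \left(\left(-16\right) \left(-4\right)\right)\right)\right) \left(Z - 26909\right) = \left(29269 - \left(85 + 33 \left(\left(-16\right) \left(-4\right)\right)\right)\right) \left(-30723 - 26909\right) = \left(29269 - 2197\right) \left(-30723 - 26909\right) = \left(29269 - 2197\right) \left(-57632\right) = 27072 \left(-57632\right) = -1560213504$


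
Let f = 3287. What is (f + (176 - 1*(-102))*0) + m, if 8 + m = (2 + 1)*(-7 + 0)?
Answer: 3258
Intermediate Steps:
m = -29 (m = -8 + (2 + 1)*(-7 + 0) = -8 + 3*(-7) = -8 - 21 = -29)
(f + (176 - 1*(-102))*0) + m = (3287 + (176 - 1*(-102))*0) - 29 = (3287 + (176 + 102)*0) - 29 = (3287 + 278*0) - 29 = (3287 + 0) - 29 = 3287 - 29 = 3258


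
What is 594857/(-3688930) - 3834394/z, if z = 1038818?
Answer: -7381379608723/1916063442370 ≈ -3.8524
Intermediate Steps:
594857/(-3688930) - 3834394/z = 594857/(-3688930) - 3834394/1038818 = 594857*(-1/3688930) - 3834394*1/1038818 = -594857/3688930 - 1917197/519409 = -7381379608723/1916063442370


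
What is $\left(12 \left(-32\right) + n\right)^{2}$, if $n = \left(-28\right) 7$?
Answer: $336400$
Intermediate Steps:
$n = -196$
$\left(12 \left(-32\right) + n\right)^{2} = \left(12 \left(-32\right) - 196\right)^{2} = \left(-384 - 196\right)^{2} = \left(-580\right)^{2} = 336400$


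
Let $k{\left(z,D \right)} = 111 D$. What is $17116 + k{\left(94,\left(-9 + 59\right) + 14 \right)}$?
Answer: $24220$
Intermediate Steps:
$17116 + k{\left(94,\left(-9 + 59\right) + 14 \right)} = 17116 + 111 \left(\left(-9 + 59\right) + 14\right) = 17116 + 111 \left(50 + 14\right) = 17116 + 111 \cdot 64 = 17116 + 7104 = 24220$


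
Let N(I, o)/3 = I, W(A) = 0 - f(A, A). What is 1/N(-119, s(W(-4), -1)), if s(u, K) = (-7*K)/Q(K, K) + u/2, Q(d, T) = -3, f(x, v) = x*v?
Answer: -1/357 ≈ -0.0028011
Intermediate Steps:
f(x, v) = v*x
W(A) = -A**2 (W(A) = 0 - A*A = 0 - A**2 = -A**2)
s(u, K) = u/2 + 7*K/3 (s(u, K) = -7*K/(-3) + u/2 = -7*K*(-1/3) + u*(1/2) = 7*K/3 + u/2 = u/2 + 7*K/3)
N(I, o) = 3*I
1/N(-119, s(W(-4), -1)) = 1/(3*(-119)) = 1/(-357) = -1/357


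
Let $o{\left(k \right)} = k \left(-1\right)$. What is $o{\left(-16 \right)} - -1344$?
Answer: $1360$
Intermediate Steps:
$o{\left(k \right)} = - k$
$o{\left(-16 \right)} - -1344 = \left(-1\right) \left(-16\right) - -1344 = 16 + 1344 = 1360$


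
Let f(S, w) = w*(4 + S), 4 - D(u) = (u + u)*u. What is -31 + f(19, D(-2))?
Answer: -123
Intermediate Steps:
D(u) = 4 - 2*u**2 (D(u) = 4 - (u + u)*u = 4 - 2*u*u = 4 - 2*u**2)
-31 + f(19, D(-2)) = -31 + (4 - 2*(-2)**2)*(4 + 19) = -31 + (4 - 2*4)*23 = -31 + (4 - 8)*23 = -31 - 4*23 = -31 - 92 = -123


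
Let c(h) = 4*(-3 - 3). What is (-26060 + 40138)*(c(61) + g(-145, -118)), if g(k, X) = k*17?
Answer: -35040142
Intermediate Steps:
c(h) = -24 (c(h) = 4*(-6) = -24)
g(k, X) = 17*k
(-26060 + 40138)*(c(61) + g(-145, -118)) = (-26060 + 40138)*(-24 + 17*(-145)) = 14078*(-24 - 2465) = 14078*(-2489) = -35040142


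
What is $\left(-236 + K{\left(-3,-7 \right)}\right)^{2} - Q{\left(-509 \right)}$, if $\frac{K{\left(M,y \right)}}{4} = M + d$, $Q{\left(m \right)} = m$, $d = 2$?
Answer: $58109$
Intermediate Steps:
$K{\left(M,y \right)} = 8 + 4 M$ ($K{\left(M,y \right)} = 4 \left(M + 2\right) = 4 \left(2 + M\right) = 8 + 4 M$)
$\left(-236 + K{\left(-3,-7 \right)}\right)^{2} - Q{\left(-509 \right)} = \left(-236 + \left(8 + 4 \left(-3\right)\right)\right)^{2} - -509 = \left(-236 + \left(8 - 12\right)\right)^{2} + 509 = \left(-236 - 4\right)^{2} + 509 = \left(-240\right)^{2} + 509 = 57600 + 509 = 58109$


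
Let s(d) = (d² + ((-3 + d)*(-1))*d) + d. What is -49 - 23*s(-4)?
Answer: 319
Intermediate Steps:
s(d) = d + d² + d*(3 - d) (s(d) = (d² + (3 - d)*d) + d = (d² + d*(3 - d)) + d = d + d² + d*(3 - d))
-49 - 23*s(-4) = -49 - 92*(-4) = -49 - 23*(-16) = -49 + 368 = 319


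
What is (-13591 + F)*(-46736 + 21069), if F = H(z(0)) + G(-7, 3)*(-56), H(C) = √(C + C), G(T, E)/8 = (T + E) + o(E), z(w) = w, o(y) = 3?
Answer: 337341381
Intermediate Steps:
G(T, E) = 24 + 8*E + 8*T (G(T, E) = 8*((T + E) + 3) = 8*((E + T) + 3) = 8*(3 + E + T) = 24 + 8*E + 8*T)
H(C) = √2*√C (H(C) = √(2*C) = √2*√C)
F = 448 (F = √2*√0 + (24 + 8*3 + 8*(-7))*(-56) = √2*0 + (24 + 24 - 56)*(-56) = 0 - 8*(-56) = 0 + 448 = 448)
(-13591 + F)*(-46736 + 21069) = (-13591 + 448)*(-46736 + 21069) = -13143*(-25667) = 337341381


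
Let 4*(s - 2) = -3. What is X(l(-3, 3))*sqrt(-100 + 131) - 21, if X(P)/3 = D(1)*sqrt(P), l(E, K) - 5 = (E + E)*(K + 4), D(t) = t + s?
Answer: -21 + 27*I*sqrt(1147)/4 ≈ -21.0 + 228.6*I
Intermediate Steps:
s = 5/4 (s = 2 + (1/4)*(-3) = 2 - 3/4 = 5/4 ≈ 1.2500)
D(t) = 5/4 + t (D(t) = t + 5/4 = 5/4 + t)
l(E, K) = 5 + 2*E*(4 + K) (l(E, K) = 5 + (E + E)*(K + 4) = 5 + (2*E)*(4 + K) = 5 + 2*E*(4 + K))
X(P) = 27*sqrt(P)/4 (X(P) = 3*((5/4 + 1)*sqrt(P)) = 3*(9*sqrt(P)/4) = 27*sqrt(P)/4)
X(l(-3, 3))*sqrt(-100 + 131) - 21 = (27*sqrt(5 + 8*(-3) + 2*(-3)*3)/4)*sqrt(-100 + 131) - 21 = (27*sqrt(5 - 24 - 18)/4)*sqrt(31) - 21 = (27*sqrt(-37)/4)*sqrt(31) - 21 = (27*(I*sqrt(37))/4)*sqrt(31) - 21 = (27*I*sqrt(37)/4)*sqrt(31) - 21 = 27*I*sqrt(1147)/4 - 21 = -21 + 27*I*sqrt(1147)/4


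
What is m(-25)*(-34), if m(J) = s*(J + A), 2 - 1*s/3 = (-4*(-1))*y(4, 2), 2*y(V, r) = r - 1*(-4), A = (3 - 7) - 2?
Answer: -31620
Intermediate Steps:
A = -6 (A = -4 - 2 = -6)
y(V, r) = 2 + r/2 (y(V, r) = (r - 1*(-4))/2 = (r + 4)/2 = (4 + r)/2 = 2 + r/2)
s = -30 (s = 6 - 3*(-4*(-1))*(2 + (½)*2) = 6 - 12*(2 + 1) = 6 - 12*3 = 6 - 3*12 = 6 - 36 = -30)
m(J) = 180 - 30*J (m(J) = -30*(J - 6) = -30*(-6 + J) = 180 - 30*J)
m(-25)*(-34) = (180 - 30*(-25))*(-34) = (180 + 750)*(-34) = 930*(-34) = -31620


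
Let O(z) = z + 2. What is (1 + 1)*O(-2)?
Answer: 0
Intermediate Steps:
O(z) = 2 + z
(1 + 1)*O(-2) = (1 + 1)*(2 - 2) = 2*0 = 0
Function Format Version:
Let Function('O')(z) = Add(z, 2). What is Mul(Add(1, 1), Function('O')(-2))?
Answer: 0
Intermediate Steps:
Function('O')(z) = Add(2, z)
Mul(Add(1, 1), Function('O')(-2)) = Mul(Add(1, 1), Add(2, -2)) = Mul(2, 0) = 0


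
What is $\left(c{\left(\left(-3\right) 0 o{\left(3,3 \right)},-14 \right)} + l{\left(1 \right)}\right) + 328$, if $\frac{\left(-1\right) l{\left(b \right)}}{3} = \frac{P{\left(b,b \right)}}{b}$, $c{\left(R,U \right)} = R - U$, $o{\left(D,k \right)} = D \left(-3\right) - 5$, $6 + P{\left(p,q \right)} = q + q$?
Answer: $354$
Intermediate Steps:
$P{\left(p,q \right)} = -6 + 2 q$ ($P{\left(p,q \right)} = -6 + \left(q + q\right) = -6 + 2 q$)
$o{\left(D,k \right)} = -5 - 3 D$ ($o{\left(D,k \right)} = - 3 D - 5 = -5 - 3 D$)
$l{\left(b \right)} = - \frac{3 \left(-6 + 2 b\right)}{b}$ ($l{\left(b \right)} = - 3 \frac{-6 + 2 b}{b} = - \frac{3 \left(-6 + 2 b\right)}{b}$)
$\left(c{\left(\left(-3\right) 0 o{\left(3,3 \right)},-14 \right)} + l{\left(1 \right)}\right) + 328 = \left(\left(\left(-3\right) 0 \left(-5 - 9\right) - -14\right) - \left(6 - \frac{18}{1}\right)\right) + 328 = \left(\left(0 \left(-5 - 9\right) + 14\right) + \left(-6 + 18 \cdot 1\right)\right) + 328 = \left(\left(0 \left(-14\right) + 14\right) + \left(-6 + 18\right)\right) + 328 = \left(\left(0 + 14\right) + 12\right) + 328 = \left(14 + 12\right) + 328 = 26 + 328 = 354$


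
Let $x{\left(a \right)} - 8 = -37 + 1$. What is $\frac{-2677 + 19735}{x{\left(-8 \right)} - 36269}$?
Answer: $- \frac{5686}{12099} \approx -0.46996$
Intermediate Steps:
$x{\left(a \right)} = -28$ ($x{\left(a \right)} = 8 + \left(-37 + 1\right) = 8 - 36 = -28$)
$\frac{-2677 + 19735}{x{\left(-8 \right)} - 36269} = \frac{-2677 + 19735}{-28 - 36269} = \frac{17058}{-36297} = 17058 \left(- \frac{1}{36297}\right) = - \frac{5686}{12099}$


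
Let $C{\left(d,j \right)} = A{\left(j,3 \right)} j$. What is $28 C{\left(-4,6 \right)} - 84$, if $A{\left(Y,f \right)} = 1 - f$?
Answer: $-420$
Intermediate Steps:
$C{\left(d,j \right)} = - 2 j$ ($C{\left(d,j \right)} = \left(1 - 3\right) j = - 2 j$)
$28 C{\left(-4,6 \right)} - 84 = 28 \left(\left(-2\right) 6\right) - 84 = 28 \left(-12\right) - 84 = -336 - 84 = -420$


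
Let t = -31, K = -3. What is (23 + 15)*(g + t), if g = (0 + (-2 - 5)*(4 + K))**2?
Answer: 684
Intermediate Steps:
g = 49 (g = (0 + (-2 - 5)*(4 - 3))**2 = (0 - 7*1)**2 = (0 - 7)**2 = (-7)**2 = 49)
(23 + 15)*(g + t) = (23 + 15)*(49 - 31) = 38*18 = 684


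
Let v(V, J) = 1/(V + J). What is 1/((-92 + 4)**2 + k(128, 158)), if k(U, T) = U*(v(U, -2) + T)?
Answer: 63/1762048 ≈ 3.5754e-5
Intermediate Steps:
v(V, J) = 1/(J + V)
k(U, T) = U*(T + 1/(-2 + U)) (k(U, T) = U*(1/(-2 + U) + T) = U*(T + 1/(-2 + U)))
1/((-92 + 4)**2 + k(128, 158)) = 1/((-92 + 4)**2 + 128*(1 + 158*(-2 + 128))/(-2 + 128)) = 1/((-88)**2 + 128*(1 + 158*126)/126) = 1/(7744 + 128*(1/126)*(1 + 19908)) = 1/(7744 + 128*(1/126)*19909) = 1/(7744 + 1274176/63) = 1/(1762048/63) = 63/1762048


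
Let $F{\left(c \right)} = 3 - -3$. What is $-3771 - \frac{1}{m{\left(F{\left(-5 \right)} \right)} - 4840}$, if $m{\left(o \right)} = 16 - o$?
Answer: $- \frac{18213929}{4830} \approx -3771.0$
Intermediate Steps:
$F{\left(c \right)} = 6$ ($F{\left(c \right)} = 3 + 3 = 6$)
$-3771 - \frac{1}{m{\left(F{\left(-5 \right)} \right)} - 4840} = -3771 - \frac{1}{\left(16 - 6\right) - 4840} = -3771 - \frac{1}{10 - 4840} = -3771 - \frac{1}{-4830} = -3771 - - \frac{1}{4830} = -3771 + \frac{1}{4830} = - \frac{18213929}{4830}$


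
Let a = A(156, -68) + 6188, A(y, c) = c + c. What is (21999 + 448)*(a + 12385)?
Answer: 413855339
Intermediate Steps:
A(y, c) = 2*c
a = 6052 (a = 2*(-68) + 6188 = -136 + 6188 = 6052)
(21999 + 448)*(a + 12385) = (21999 + 448)*(6052 + 12385) = 22447*18437 = 413855339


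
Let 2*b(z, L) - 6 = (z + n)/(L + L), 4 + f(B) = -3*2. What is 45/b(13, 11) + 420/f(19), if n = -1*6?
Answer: -3858/139 ≈ -27.755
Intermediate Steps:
f(B) = -10 (f(B) = -4 - 3*2 = -4 - 6 = -10)
n = -6
b(z, L) = 3 + (-6 + z)/(4*L) (b(z, L) = 3 + ((z - 6)/(L + L))/2 = 3 + ((-6 + z)/((2*L)))/2 = 3 + ((-6 + z)*(1/(2*L)))/2 = 3 + ((-6 + z)/(2*L))/2 = 3 + (-6 + z)/(4*L))
45/b(13, 11) + 420/f(19) = 45/(((¼)*(-6 + 13 + 12*11)/11)) + 420/(-10) = 45/(((¼)*(1/11)*(-6 + 13 + 132))) + 420*(-⅒) = 45/(((¼)*(1/11)*139)) - 42 = 45/(139/44) - 42 = 45*(44/139) - 42 = 1980/139 - 42 = -3858/139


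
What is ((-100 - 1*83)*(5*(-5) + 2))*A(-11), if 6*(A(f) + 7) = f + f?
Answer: -44896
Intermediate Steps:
A(f) = -7 + f/3 (A(f) = -7 + (f + f)/6 = -7 + (2*f)/6 = -7 + f/3)
((-100 - 1*83)*(5*(-5) + 2))*A(-11) = ((-100 - 1*83)*(5*(-5) + 2))*(-7 + (1/3)*(-11)) = ((-100 - 83)*(-25 + 2))*(-7 - 11/3) = -183*(-23)*(-32/3) = 4209*(-32/3) = -44896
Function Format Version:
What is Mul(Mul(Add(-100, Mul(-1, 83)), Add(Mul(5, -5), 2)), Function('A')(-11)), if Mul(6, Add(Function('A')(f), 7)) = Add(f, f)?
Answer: -44896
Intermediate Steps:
Function('A')(f) = Add(-7, Mul(Rational(1, 3), f)) (Function('A')(f) = Add(-7, Mul(Rational(1, 6), Add(f, f))) = Add(-7, Mul(Rational(1, 6), Mul(2, f))) = Add(-7, Mul(Rational(1, 3), f)))
Mul(Mul(Add(-100, Mul(-1, 83)), Add(Mul(5, -5), 2)), Function('A')(-11)) = Mul(Mul(Add(-100, Mul(-1, 83)), Add(Mul(5, -5), 2)), Add(-7, Mul(Rational(1, 3), -11))) = Mul(Mul(Add(-100, -83), Add(-25, 2)), Add(-7, Rational(-11, 3))) = Mul(Mul(-183, -23), Rational(-32, 3)) = Mul(4209, Rational(-32, 3)) = -44896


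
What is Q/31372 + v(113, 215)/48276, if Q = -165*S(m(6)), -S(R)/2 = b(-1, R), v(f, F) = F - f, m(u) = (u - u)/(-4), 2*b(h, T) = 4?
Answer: 132811/5736798 ≈ 0.023151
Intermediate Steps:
b(h, T) = 2 (b(h, T) = (1/2)*4 = 2)
m(u) = 0 (m(u) = 0*(-1/4) = 0)
S(R) = -4 (S(R) = -2*2 = -4)
Q = 660 (Q = -165*(-4) = 660)
Q/31372 + v(113, 215)/48276 = 660/31372 + (215 - 1*113)/48276 = 660*(1/31372) + (215 - 113)*(1/48276) = 15/713 + 102*(1/48276) = 15/713 + 17/8046 = 132811/5736798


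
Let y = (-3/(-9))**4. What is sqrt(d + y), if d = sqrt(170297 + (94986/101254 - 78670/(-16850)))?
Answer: sqrt(7277198089185025 + 6909826095*sqrt(1239325805799738901855))/767758455 ≈ 20.315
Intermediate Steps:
y = 1/81 (y = (-3*(-1/9))**4 = (1/3)**4 = 1/81 ≈ 0.012346)
d = sqrt(1239325805799738901855)/85306495 (d = sqrt(170297 + (94986*(1/101254) - 78670*(-1/16850))) = sqrt(170297 + (47493/50627 + 7867/1685)) = sqrt(170297 + 478308314/85306495) = sqrt(14527918487329/85306495) = sqrt(1239325805799738901855)/85306495 ≈ 412.68)
sqrt(d + y) = sqrt(sqrt(1239325805799738901855)/85306495 + 1/81) = sqrt(1/81 + sqrt(1239325805799738901855)/85306495)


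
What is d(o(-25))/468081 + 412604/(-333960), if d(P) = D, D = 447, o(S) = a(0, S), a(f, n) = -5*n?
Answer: -5360633689/4342231410 ≈ -1.2345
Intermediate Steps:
o(S) = -5*S
d(P) = 447
d(o(-25))/468081 + 412604/(-333960) = 447/468081 + 412604/(-333960) = 447*(1/468081) + 412604*(-1/333960) = 149/156027 - 103151/83490 = -5360633689/4342231410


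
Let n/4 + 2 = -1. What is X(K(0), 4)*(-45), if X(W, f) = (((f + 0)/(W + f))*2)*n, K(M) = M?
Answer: 1080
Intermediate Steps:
n = -12 (n = -8 + 4*(-1) = -8 - 4 = -12)
X(W, f) = -24*f/(W + f) (X(W, f) = (((f + 0)/(W + f))*2)*(-12) = ((f/(W + f))*2)*(-12) = (2*f/(W + f))*(-12) = -24*f/(W + f))
X(K(0), 4)*(-45) = -24*4/(0 + 4)*(-45) = -24*4/4*(-45) = -24*4*¼*(-45) = -24*(-45) = 1080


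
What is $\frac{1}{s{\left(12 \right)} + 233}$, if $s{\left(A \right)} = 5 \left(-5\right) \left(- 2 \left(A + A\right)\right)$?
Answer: $\frac{1}{1433} \approx 0.00069784$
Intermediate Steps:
$s{\left(A \right)} = 100 A$ ($s{\left(A \right)} = - 25 \left(- 2 \cdot 2 A\right) = - 25 \left(- 4 A\right) = 100 A$)
$\frac{1}{s{\left(12 \right)} + 233} = \frac{1}{100 \cdot 12 + 233} = \frac{1}{1200 + 233} = \frac{1}{1433}$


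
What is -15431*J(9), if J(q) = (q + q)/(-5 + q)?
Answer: -138879/2 ≈ -69440.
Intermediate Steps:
J(q) = 2*q/(-5 + q) (J(q) = (2*q)/(-5 + q) = 2*q/(-5 + q))
-15431*J(9) = -30862*9/(-5 + 9) = -30862*9/4 = -15431*9/2 = -138879/2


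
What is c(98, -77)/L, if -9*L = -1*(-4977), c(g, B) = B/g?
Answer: 11/7742 ≈ 0.0014208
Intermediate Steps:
L = -553 (L = -(-1)*(-4977)/9 = -⅑*4977 = -553)
c(98, -77)/L = -77/98/(-553) = -77*1/98*(-1/553) = -11/14*(-1/553) = 11/7742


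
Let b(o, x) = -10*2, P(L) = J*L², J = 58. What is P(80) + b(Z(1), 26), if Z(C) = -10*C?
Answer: 371180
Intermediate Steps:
P(L) = 58*L²
b(o, x) = -20
P(80) + b(Z(1), 26) = 58*80² - 20 = 58*6400 - 20 = 371200 - 20 = 371180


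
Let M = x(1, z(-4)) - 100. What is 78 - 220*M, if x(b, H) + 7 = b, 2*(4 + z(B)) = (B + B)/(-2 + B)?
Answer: 23398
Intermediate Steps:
z(B) = -4 + B/(-2 + B) (z(B) = -4 + ((B + B)/(-2 + B))/2 = -4 + ((2*B)/(-2 + B))/2 = -4 + (2*B/(-2 + B))/2 = -4 + B/(-2 + B))
x(b, H) = -7 + b
M = -106 (M = (-7 + 1) - 100 = -6 - 100 = -106)
78 - 220*M = 78 - 220*(-106) = 78 + 23320 = 23398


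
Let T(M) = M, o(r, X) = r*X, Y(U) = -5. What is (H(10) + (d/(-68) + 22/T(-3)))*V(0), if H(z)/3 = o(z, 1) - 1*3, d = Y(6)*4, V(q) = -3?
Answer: -712/17 ≈ -41.882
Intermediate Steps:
o(r, X) = X*r
d = -20 (d = -5*4 = -20)
H(z) = -9 + 3*z (H(z) = 3*(1*z - 1*3) = 3*(z - 3) = 3*(-3 + z) = -9 + 3*z)
(H(10) + (d/(-68) + 22/T(-3)))*V(0) = ((-9 + 3*10) + (-20/(-68) + 22/(-3)))*(-3) = ((-9 + 30) + (-20*(-1/68) + 22*(-1/3)))*(-3) = (21 + (5/17 - 22/3))*(-3) = (21 - 359/51)*(-3) = (712/51)*(-3) = -712/17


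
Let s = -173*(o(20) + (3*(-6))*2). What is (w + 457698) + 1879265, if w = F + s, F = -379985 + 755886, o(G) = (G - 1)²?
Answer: 2656639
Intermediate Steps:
o(G) = (-1 + G)²
F = 375901
s = -56225 (s = -173*((-1 + 20)² + (3*(-6))*2) = -173*(19² - 18*2) = -173*(361 - 36) = -173*325 = -56225)
w = 319676 (w = 375901 - 56225 = 319676)
(w + 457698) + 1879265 = (319676 + 457698) + 1879265 = 777374 + 1879265 = 2656639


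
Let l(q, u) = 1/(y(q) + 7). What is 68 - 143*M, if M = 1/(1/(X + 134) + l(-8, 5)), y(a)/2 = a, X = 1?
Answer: 20257/14 ≈ 1446.9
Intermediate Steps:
y(a) = 2*a
l(q, u) = 1/(7 + 2*q) (l(q, u) = 1/(2*q + 7) = 1/(7 + 2*q))
M = -135/14 (M = 1/(1/(1 + 134) + 1/(7 + 2*(-8))) = 1/(1/135 + 1/(7 - 16)) = 1/(1/135 + 1/(-9)) = 1/(1/135 - 1/9) = 1/(-14/135) = -135/14 ≈ -9.6429)
68 - 143*M = 68 - 143*(-135/14) = 68 + 19305/14 = 20257/14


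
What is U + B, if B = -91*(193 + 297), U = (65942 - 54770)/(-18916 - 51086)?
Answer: -520233392/11667 ≈ -44590.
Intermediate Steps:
U = -1862/11667 (U = 11172/(-70002) = 11172*(-1/70002) = -1862/11667 ≈ -0.15960)
B = -44590 (B = -91*490 = -44590)
U + B = -1862/11667 - 44590 = -520233392/11667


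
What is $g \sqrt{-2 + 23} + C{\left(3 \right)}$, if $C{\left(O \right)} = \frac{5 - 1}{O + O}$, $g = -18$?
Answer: $\frac{2}{3} - 18 \sqrt{21} \approx -81.82$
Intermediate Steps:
$C{\left(O \right)} = \frac{2}{O}$ ($C{\left(O \right)} = \frac{4}{2 O} = 4 \frac{1}{2 O} = \frac{2}{O}$)
$g \sqrt{-2 + 23} + C{\left(3 \right)} = - 18 \sqrt{-2 + 23} + \frac{2}{3} = - 18 \sqrt{21} + 2 \cdot \frac{1}{3} = - 18 \sqrt{21} + \frac{2}{3} = \frac{2}{3} - 18 \sqrt{21}$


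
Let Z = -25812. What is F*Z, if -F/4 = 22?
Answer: 2271456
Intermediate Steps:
F = -88 (F = -4*22 = -88)
F*Z = -88*(-25812) = 2271456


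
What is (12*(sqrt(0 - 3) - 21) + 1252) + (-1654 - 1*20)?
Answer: -674 + 12*I*sqrt(3) ≈ -674.0 + 20.785*I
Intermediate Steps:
(12*(sqrt(0 - 3) - 21) + 1252) + (-1654 - 1*20) = (12*(sqrt(-3) - 21) + 1252) + (-1654 - 20) = (12*(I*sqrt(3) - 21) + 1252) - 1674 = (12*(-21 + I*sqrt(3)) + 1252) - 1674 = ((-252 + 12*I*sqrt(3)) + 1252) - 1674 = (1000 + 12*I*sqrt(3)) - 1674 = -674 + 12*I*sqrt(3)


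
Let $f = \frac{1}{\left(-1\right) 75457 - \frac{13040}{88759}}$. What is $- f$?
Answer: $\frac{88759}{6697500903} \approx 1.3253 \cdot 10^{-5}$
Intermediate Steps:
$f = - \frac{88759}{6697500903}$ ($f = \frac{1}{-75457 - \frac{13040}{88759}} = \frac{1}{- \frac{6697500903}{88759}} = - \frac{88759}{6697500903} \approx -1.3253 \cdot 10^{-5}$)
$- f = \left(-1\right) \left(- \frac{88759}{6697500903}\right) = \frac{88759}{6697500903}$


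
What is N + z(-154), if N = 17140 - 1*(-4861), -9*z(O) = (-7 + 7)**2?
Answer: 22001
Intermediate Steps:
z(O) = 0 (z(O) = -(-7 + 7)**2/9 = -1/9*0**2 = -1/9*0 = 0)
N = 22001 (N = 17140 + 4861 = 22001)
N + z(-154) = 22001 + 0 = 22001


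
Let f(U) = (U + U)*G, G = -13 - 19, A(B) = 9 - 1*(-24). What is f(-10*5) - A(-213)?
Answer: 3167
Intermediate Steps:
A(B) = 33 (A(B) = 9 + 24 = 33)
G = -32
f(U) = -64*U (f(U) = (U + U)*(-32) = (2*U)*(-32) = -64*U)
f(-10*5) - A(-213) = -(-640)*5 - 1*33 = -64*(-50) - 33 = 3200 - 33 = 3167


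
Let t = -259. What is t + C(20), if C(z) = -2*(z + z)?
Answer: -339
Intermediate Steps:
C(z) = -4*z
t + C(20) = -259 - 4*20 = -259 - 80 = -339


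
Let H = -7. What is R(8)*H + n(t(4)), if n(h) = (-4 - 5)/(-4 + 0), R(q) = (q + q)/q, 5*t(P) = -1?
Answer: -47/4 ≈ -11.750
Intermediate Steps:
t(P) = -⅕ (t(P) = (⅕)*(-1) = -⅕)
R(q) = 2 (R(q) = (2*q)/q = 2)
n(h) = 9/4 (n(h) = -9/(-4) = -9*(-¼) = 9/4)
R(8)*H + n(t(4)) = 2*(-7) + 9/4 = -14 + 9/4 = -47/4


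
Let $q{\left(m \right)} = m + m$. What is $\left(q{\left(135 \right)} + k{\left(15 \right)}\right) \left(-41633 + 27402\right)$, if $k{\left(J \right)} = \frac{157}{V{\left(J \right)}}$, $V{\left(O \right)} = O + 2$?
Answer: $- \frac{67554557}{17} \approx -3.9738 \cdot 10^{6}$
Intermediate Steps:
$V{\left(O \right)} = 2 + O$
$q{\left(m \right)} = 2 m$
$k{\left(J \right)} = \frac{157}{2 + J}$
$\left(q{\left(135 \right)} + k{\left(15 \right)}\right) \left(-41633 + 27402\right) = \left(2 \cdot 135 + \frac{157}{2 + 15}\right) \left(-41633 + 27402\right) = \left(270 + \frac{157}{17}\right) \left(-14231\right) = \frac{4747}{17} \left(-14231\right) = - \frac{67554557}{17}$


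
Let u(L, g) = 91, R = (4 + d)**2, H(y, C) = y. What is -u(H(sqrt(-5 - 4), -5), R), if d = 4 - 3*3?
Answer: -91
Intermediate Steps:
d = -5 (d = 4 - 9 = -5)
R = 1 (R = (4 - 5)**2 = (-1)**2 = 1)
-u(H(sqrt(-5 - 4), -5), R) = -1*91 = -91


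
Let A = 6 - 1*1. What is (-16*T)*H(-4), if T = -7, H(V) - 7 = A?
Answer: 1344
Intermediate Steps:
A = 5 (A = 6 - 1 = 5)
H(V) = 12 (H(V) = 7 + 5 = 12)
(-16*T)*H(-4) = -16*(-7)*12 = 112*12 = 1344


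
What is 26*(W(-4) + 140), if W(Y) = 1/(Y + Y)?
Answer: 14547/4 ≈ 3636.8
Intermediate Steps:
W(Y) = 1/(2*Y)
26*(W(-4) + 140) = 26*((1/2)/(-4) + 140) = 26*((1/2)*(-1/4) + 140) = 26*(-1/8 + 140) = 26*(1119/8) = 14547/4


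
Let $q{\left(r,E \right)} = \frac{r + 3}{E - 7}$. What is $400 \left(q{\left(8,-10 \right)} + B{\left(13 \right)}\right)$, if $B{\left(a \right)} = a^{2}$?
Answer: $\frac{1144800}{17} \approx 67341.0$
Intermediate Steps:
$q{\left(r,E \right)} = \frac{3 + r}{-7 + E}$
$400 \left(q{\left(8,-10 \right)} + B{\left(13 \right)}\right) = 400 \left(\frac{3 + 8}{-7 - 10} + 13^{2}\right) = 400 \left(\frac{1}{-17} \cdot 11 + 169\right) = 400 \left(\left(- \frac{1}{17}\right) 11 + 169\right) = 400 \left(- \frac{11}{17} + 169\right) = 400 \cdot \frac{2862}{17} = \frac{1144800}{17}$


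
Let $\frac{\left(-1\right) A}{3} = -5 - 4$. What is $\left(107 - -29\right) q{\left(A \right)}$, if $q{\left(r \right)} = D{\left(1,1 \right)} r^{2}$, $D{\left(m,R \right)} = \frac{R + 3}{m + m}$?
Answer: $198288$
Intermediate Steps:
$A = 27$ ($A = - 3 \left(-5 - 4\right) = \left(-3\right) \left(-9\right) = 27$)
$D{\left(m,R \right)} = \frac{3 + R}{2 m}$
$q{\left(r \right)} = 2 r^{2}$ ($q{\left(r \right)} = \frac{3 + 1}{2 \cdot 1} r^{2} = \frac{1}{2} \cdot 1 \cdot 4 r^{2} = 2 r^{2}$)
$\left(107 - -29\right) q{\left(A \right)} = \left(107 - -29\right) 2 \cdot 27^{2} = \left(107 + 29\right) 2 \cdot 729 = 136 \cdot 1458 = 198288$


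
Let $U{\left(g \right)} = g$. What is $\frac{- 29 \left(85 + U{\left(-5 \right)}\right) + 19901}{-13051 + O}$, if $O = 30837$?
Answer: $\frac{17581}{17786} \approx 0.98847$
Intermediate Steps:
$\frac{- 29 \left(85 + U{\left(-5 \right)}\right) + 19901}{-13051 + O} = \frac{- 29 \left(85 - 5\right) + 19901}{-13051 + 30837} = \frac{\left(-29\right) 80 + 19901}{17786} = \left(-2320 + 19901\right) \frac{1}{17786} = 17581 \cdot \frac{1}{17786} = \frac{17581}{17786}$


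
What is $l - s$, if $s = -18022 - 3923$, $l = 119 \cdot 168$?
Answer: $41937$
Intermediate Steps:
$l = 19992$
$s = -21945$ ($s = -18022 - 3923 = -21945$)
$l - s = 19992 - -21945 = 19992 + 21945 = 41937$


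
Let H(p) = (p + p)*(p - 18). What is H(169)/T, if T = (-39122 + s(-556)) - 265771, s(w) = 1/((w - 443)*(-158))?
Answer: -8055939996/48124920905 ≈ -0.16740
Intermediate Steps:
s(w) = -1/(158*(-443 + w)) (s(w) = -1/158/(-443 + w) = -1/(158*(-443 + w)))
H(p) = 2*p*(-18 + p) (H(p) = (2*p)*(-18 + p) = 2*p*(-18 + p))
T = -48124920905/157842 (T = (-39122 - 1/(-69994 + 158*(-556))) - 265771 = (-39122 - 1/(-69994 - 87848)) - 265771 = (-39122 - 1/(-157842)) - 265771 = (-39122 - 1*(-1/157842)) - 265771 = (-39122 + 1/157842) - 265771 = -6175094723/157842 - 265771 = -48124920905/157842 ≈ -3.0489e+5)
H(169)/T = (2*169*(-18 + 169))/(-48124920905/157842) = (2*169*151)*(-157842/48124920905) = 51038*(-157842/48124920905) = -8055939996/48124920905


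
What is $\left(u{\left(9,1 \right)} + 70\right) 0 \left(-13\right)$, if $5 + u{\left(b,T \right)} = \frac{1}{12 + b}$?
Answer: $0$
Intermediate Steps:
$u{\left(b,T \right)} = -5 + \frac{1}{12 + b}$
$\left(u{\left(9,1 \right)} + 70\right) 0 \left(-13\right) = \left(\frac{-59 - 45}{12 + 9} + 70\right) 0 \left(-13\right) = \left(\frac{-59 - 45}{21} + 70\right) 0 = \left(\frac{1}{21} \left(-104\right) + 70\right) 0 = \left(- \frac{104}{21} + 70\right) 0 = \frac{1366}{21} \cdot 0 = 0$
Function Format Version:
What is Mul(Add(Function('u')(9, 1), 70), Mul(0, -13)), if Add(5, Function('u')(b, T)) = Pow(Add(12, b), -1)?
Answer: 0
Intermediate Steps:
Function('u')(b, T) = Add(-5, Pow(Add(12, b), -1))
Mul(Add(Function('u')(9, 1), 70), Mul(0, -13)) = Mul(Add(Mul(Pow(Add(12, 9), -1), Add(-59, Mul(-5, 9))), 70), Mul(0, -13)) = Mul(Add(Mul(Pow(21, -1), Add(-59, -45)), 70), 0) = Mul(Add(Mul(Rational(1, 21), -104), 70), 0) = Mul(Add(Rational(-104, 21), 70), 0) = Mul(Rational(1366, 21), 0) = 0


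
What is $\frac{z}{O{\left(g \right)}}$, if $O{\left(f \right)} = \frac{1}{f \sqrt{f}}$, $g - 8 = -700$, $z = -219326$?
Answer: $303547184 i \sqrt{173} \approx 3.9925 \cdot 10^{9} i$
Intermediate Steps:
$g = -692$ ($g = 8 - 700 = -692$)
$O{\left(f \right)} = \frac{1}{f^{\frac{3}{2}}}$
$\frac{z}{O{\left(g \right)}} = - \frac{219326}{\frac{1}{\left(-1384\right) i \sqrt{173}}} = - \frac{219326}{\frac{1}{239432} i \sqrt{173}} = - 219326 \left(- 1384 i \sqrt{173}\right) = 303547184 i \sqrt{173}$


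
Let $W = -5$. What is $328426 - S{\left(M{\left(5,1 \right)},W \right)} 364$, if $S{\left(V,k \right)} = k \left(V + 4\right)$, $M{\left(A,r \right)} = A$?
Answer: $344806$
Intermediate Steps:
$S{\left(V,k \right)} = k \left(4 + V\right)$
$328426 - S{\left(M{\left(5,1 \right)},W \right)} 364 = 328426 - - 5 \left(4 + 5\right) 364 = 328426 - \left(-5\right) 9 \cdot 364 = 328426 - \left(-45\right) 364 = 328426 - -16380 = 328426 + 16380 = 344806$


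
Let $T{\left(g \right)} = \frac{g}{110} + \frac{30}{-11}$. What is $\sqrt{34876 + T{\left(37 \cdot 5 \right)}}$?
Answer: $\frac{\sqrt{16879478}}{22} \approx 186.75$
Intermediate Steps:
$T{\left(g \right)} = - \frac{30}{11} + \frac{g}{110}$ ($T{\left(g \right)} = g \frac{1}{110} + 30 \left(- \frac{1}{11}\right) = \frac{g}{110} - \frac{30}{11} = - \frac{30}{11} + \frac{g}{110}$)
$\sqrt{34876 + T{\left(37 \cdot 5 \right)}} = \sqrt{34876 - \left(\frac{30}{11} - \frac{37 \cdot 5}{110}\right)} = \sqrt{34876 + \left(- \frac{30}{11} + \frac{1}{110} \cdot 185\right)} = \sqrt{34876 + \left(- \frac{30}{11} + \frac{37}{22}\right)} = \sqrt{34876 - \frac{23}{22}} = \sqrt{\frac{767249}{22}} = \frac{\sqrt{16879478}}{22}$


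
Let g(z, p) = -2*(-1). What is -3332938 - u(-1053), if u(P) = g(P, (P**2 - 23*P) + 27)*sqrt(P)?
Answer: -3332938 - 18*I*sqrt(13) ≈ -3.3329e+6 - 64.9*I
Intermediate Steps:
g(z, p) = 2
u(P) = 2*sqrt(P)
-3332938 - u(-1053) = -3332938 - 2*sqrt(-1053) = -3332938 - 2*9*I*sqrt(13) = -3332938 - 18*I*sqrt(13)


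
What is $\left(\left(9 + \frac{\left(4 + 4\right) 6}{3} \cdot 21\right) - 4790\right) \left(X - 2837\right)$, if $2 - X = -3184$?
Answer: $-1551305$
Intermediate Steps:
$X = 3186$ ($X = 2 - -3184 = 2 + 3184 = 3186$)
$\left(\left(9 + \frac{\left(4 + 4\right) 6}{3} \cdot 21\right) - 4790\right) \left(X - 2837\right) = \left(\left(9 + \frac{\left(4 + 4\right) 6}{3} \cdot 21\right) - 4790\right) \left(3186 - 2837\right) = \left(\left(9 + 8 \cdot 6 \cdot \frac{1}{3} \cdot 21\right) - 4790\right) 349 = \left(\left(9 + 48 \cdot \frac{1}{3} \cdot 21\right) - 4790\right) 349 = \left(\left(9 + 16 \cdot 21\right) - 4790\right) 349 = \left(\left(9 + 336\right) - 4790\right) 349 = \left(345 - 4790\right) 349 = \left(-4445\right) 349 = -1551305$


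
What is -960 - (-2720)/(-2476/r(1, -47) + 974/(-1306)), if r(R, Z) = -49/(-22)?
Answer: -34257347680/35594079 ≈ -962.45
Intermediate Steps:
r(R, Z) = 49/22 (r(R, Z) = -49*(-1/22) = 49/22)
-960 - (-2720)/(-2476/r(1, -47) + 974/(-1306)) = -960 - (-2720)/(-2476/49/22 + 974/(-1306)) = -960 - (-2720)/(-2476*22/49 + 974*(-1/1306)) = -960 - (-2720)/(-54472/49 - 487/653) = -960 - (-2720)/(-35594079/31997) = -960 - (-2720)*(-31997)/35594079 = -960 - 1*87031840/35594079 = -960 - 87031840/35594079 = -34257347680/35594079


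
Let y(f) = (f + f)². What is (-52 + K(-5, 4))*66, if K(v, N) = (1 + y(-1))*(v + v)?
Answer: -6732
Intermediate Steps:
y(f) = 4*f² (y(f) = (2*f)² = 4*f²)
K(v, N) = 10*v (K(v, N) = (1 + 4*(-1)²)*(v + v) = (1 + 4*1)*(2*v) = (1 + 4)*(2*v) = 5*(2*v) = 10*v)
(-52 + K(-5, 4))*66 = (-52 + 10*(-5))*66 = (-52 - 50)*66 = -102*66 = -6732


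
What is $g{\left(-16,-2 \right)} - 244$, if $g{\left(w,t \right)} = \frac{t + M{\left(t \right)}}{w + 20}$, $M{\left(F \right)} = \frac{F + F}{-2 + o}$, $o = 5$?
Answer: $- \frac{1469}{6} \approx -244.83$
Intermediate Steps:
$M{\left(F \right)} = \frac{2 F}{3}$ ($M{\left(F \right)} = \frac{F + F}{-2 + 5} = \frac{2 F}{3}$)
$g{\left(w,t \right)} = \frac{5 t}{3 \left(20 + w\right)}$ ($g{\left(w,t \right)} = \frac{t + \frac{2 t}{3}}{w + 20} = \frac{\frac{5}{3} t}{20 + w} = \frac{5 t}{3 \left(20 + w\right)}$)
$g{\left(-16,-2 \right)} - 244 = \frac{5}{3} \left(-2\right) \frac{1}{20 - 16} - 244 = \frac{5}{3} \left(-2\right) \frac{1}{4} - 244 = - \frac{5}{6} - 244 = - \frac{1469}{6}$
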